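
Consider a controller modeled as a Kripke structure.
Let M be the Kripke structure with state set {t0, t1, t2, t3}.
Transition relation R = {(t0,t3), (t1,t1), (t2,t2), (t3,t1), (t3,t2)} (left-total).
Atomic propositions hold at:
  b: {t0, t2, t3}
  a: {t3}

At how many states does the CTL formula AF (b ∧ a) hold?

Sat(b ∧ a) = {t3}
AF (b ∧ a): least fixpoint, start Z0 = {t3}, add states with every successor in Z. Z1 = {t0, t3}; fixed.
Sat(AF (b ∧ a)) = {t0, t3}
|Sat(AF (b ∧ a))| = |{t0, t3}| = 2.

2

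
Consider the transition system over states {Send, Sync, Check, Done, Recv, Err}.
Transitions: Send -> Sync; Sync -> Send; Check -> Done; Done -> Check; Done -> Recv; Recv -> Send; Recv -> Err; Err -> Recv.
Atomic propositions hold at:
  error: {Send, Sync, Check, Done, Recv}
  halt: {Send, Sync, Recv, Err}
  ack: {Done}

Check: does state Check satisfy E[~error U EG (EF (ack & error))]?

Yes

Sat(~error) = {Err}
Sat(ack & error) = {Done}
EF (ack & error): least fixpoint, start Z0 = {Done}, add states with some successor in Z. Z1 = {Check, Done}; fixed.
Sat(EF (ack & error)) = {Check, Done}
EG (EF (ack & error)): greatest fixpoint, start Z0 = {Check, Done}, keep only states in Sat with some successor in Z. Already a fixed point.
Sat(EG (EF (ack & error))) = {Check, Done}
E[~error U EG (EF (ack & error))]: least fixpoint, start Z0 = Sat(EG (EF (ack & error))) = {Check, Done}, add states in Sat(~error) with some successor in Z. Already a fixed point.
Sat(E[~error U EG (EF (ack & error))]) = {Check, Done}
Check ∈ Sat(E[~error U EG (EF (ack & error))]) = {Check, Done}, so the formula holds at Check.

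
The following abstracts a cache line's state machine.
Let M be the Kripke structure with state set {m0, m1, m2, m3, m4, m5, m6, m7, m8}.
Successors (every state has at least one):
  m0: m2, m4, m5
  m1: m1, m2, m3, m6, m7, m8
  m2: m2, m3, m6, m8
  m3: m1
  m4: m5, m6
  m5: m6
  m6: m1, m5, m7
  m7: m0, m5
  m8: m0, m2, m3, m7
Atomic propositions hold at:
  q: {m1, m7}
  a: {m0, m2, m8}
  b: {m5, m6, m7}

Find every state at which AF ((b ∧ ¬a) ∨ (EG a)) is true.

Sat(¬a) = {m1, m3, m4, m5, m6, m7}
Sat(b ∧ ¬a) = {m5, m6, m7}
EG a: greatest fixpoint, start Z0 = {m0, m2, m8}, keep only states in Sat with some successor in Z. Already a fixed point.
Sat(EG a) = {m0, m2, m8}
Sat((b ∧ ¬a) ∨ (EG a)) = {m0, m2, m5, m6, m7, m8}
AF ((b ∧ ¬a) ∨ (EG a)): least fixpoint, start Z0 = {m0, m2, m5, m6, m7, m8}, add states with every successor in Z. Z1 = {m0, m2, m4, m5, m6, m7, m8}; fixed.
Sat(AF ((b ∧ ¬a) ∨ (EG a))) = {m0, m2, m4, m5, m6, m7, m8}

{m0, m2, m4, m5, m6, m7, m8}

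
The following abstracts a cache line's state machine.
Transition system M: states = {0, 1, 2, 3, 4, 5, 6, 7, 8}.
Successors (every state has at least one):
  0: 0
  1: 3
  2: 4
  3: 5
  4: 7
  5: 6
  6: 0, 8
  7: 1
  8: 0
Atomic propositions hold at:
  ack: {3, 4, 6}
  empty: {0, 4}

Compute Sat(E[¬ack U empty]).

{0, 2, 4, 8}

Sat(¬ack) = {0, 1, 2, 5, 7, 8}
E[¬ack U empty]: least fixpoint, start Z0 = Sat(empty) = {0, 4}, add states in Sat(¬ack) with some successor in Z. Z1 = {0, 2, 4, 8}; fixed.
Sat(E[¬ack U empty]) = {0, 2, 4, 8}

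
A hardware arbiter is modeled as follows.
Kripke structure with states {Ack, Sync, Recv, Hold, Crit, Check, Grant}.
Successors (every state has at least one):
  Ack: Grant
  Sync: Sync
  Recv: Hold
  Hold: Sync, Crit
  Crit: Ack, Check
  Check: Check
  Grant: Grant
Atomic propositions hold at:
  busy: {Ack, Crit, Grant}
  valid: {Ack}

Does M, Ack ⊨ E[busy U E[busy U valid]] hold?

Yes

E[busy U valid]: least fixpoint, start Z0 = Sat(valid) = {Ack}, add states in Sat(busy) with some successor in Z. Z1 = {Ack, Crit}; fixed.
Sat(E[busy U valid]) = {Ack, Crit}
E[busy U E[busy U valid]]: least fixpoint, start Z0 = Sat(E[busy U valid]) = {Ack, Crit}, add states in Sat(busy) with some successor in Z. Already a fixed point.
Sat(E[busy U E[busy U valid]]) = {Ack, Crit}
Ack ∈ Sat(E[busy U E[busy U valid]]) = {Ack, Crit}, so the formula holds at Ack.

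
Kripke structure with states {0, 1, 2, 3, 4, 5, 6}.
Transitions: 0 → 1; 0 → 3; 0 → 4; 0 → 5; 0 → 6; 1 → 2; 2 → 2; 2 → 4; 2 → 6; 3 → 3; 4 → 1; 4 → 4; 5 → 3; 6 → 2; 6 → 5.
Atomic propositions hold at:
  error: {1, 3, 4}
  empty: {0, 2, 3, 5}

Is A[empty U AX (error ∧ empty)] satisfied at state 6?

No

Sat(error ∧ empty) = {3}
Sat(AX (error ∧ empty)) = {s : every successor in {3}} = {3, 5}
A[empty U AX (error ∧ empty)]: least fixpoint, start Z0 = Sat(AX (error ∧ empty)) = {3, 5}, add states in Sat(empty) with every successor in Z. Already a fixed point.
Sat(A[empty U AX (error ∧ empty)]) = {3, 5}
6 ∉ Sat(A[empty U AX (error ∧ empty)]) = {3, 5}, so the formula does not hold at 6.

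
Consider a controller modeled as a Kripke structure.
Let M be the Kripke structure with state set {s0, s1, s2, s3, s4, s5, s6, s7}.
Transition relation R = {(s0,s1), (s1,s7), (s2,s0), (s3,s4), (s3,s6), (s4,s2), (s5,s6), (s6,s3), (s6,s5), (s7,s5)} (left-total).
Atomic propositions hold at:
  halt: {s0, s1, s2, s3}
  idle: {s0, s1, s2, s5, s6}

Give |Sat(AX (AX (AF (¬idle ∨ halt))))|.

Sat(¬idle) = {s3, s4, s7}
Sat(¬idle ∨ halt) = {s0, s1, s2, s3, s4, s7}
AF (¬idle ∨ halt): least fixpoint, start Z0 = {s0, s1, s2, s3, s4, s7}, add states with every successor in Z. Already a fixed point.
Sat(AF (¬idle ∨ halt)) = {s0, s1, s2, s3, s4, s7}
Sat(AX (AF (¬idle ∨ halt))) = {s : every successor in {s0, s1, s2, s3, s4, s7}} = {s0, s1, s2, s4}
Sat(AX (AX (AF (¬idle ∨ halt)))) = {s : every successor in {s0, s1, s2, s4}} = {s0, s2, s4}
|Sat(AX (AX (AF (¬idle ∨ halt))))| = |{s0, s2, s4}| = 3.

3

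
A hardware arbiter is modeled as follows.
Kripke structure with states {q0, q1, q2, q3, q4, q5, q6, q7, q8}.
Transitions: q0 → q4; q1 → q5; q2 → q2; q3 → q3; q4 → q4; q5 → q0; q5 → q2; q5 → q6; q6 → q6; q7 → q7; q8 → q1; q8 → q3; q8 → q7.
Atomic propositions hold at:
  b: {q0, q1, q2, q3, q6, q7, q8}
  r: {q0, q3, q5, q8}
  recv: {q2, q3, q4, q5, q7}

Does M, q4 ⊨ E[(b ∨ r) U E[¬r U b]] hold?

No

Sat(b ∨ r) = {q0, q1, q2, q3, q5, q6, q7, q8}
Sat(¬r) = {q1, q2, q4, q6, q7}
E[¬r U b]: least fixpoint, start Z0 = Sat(b) = {q0, q1, q2, q3, q6, q7, q8}, add states in Sat(¬r) with some successor in Z. Already a fixed point.
Sat(E[¬r U b]) = {q0, q1, q2, q3, q6, q7, q8}
E[(b ∨ r) U E[¬r U b]]: least fixpoint, start Z0 = Sat(E[¬r U b]) = {q0, q1, q2, q3, q6, q7, q8}, add states in Sat(b ∨ r) with some successor in Z. Z1 = {q0, q1, q2, q3, q5, q6, q7, q8}; fixed.
Sat(E[(b ∨ r) U E[¬r U b]]) = {q0, q1, q2, q3, q5, q6, q7, q8}
q4 ∉ Sat(E[(b ∨ r) U E[¬r U b]]) = {q0, q1, q2, q3, q5, q6, q7, q8}, so the formula does not hold at q4.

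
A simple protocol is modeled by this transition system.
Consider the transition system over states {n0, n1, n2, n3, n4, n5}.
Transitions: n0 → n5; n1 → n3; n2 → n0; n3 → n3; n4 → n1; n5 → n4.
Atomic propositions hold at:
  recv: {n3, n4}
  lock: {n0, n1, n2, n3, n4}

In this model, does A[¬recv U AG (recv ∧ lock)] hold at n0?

Sat(¬recv) = {n0, n1, n2, n5}
Sat(recv ∧ lock) = {n3, n4}
AG (recv ∧ lock): greatest fixpoint, start Z0 = {n3, n4}, keep only states in Sat with every successor in Z. Z1 = {n3}; fixed.
Sat(AG (recv ∧ lock)) = {n3}
A[¬recv U AG (recv ∧ lock)]: least fixpoint, start Z0 = Sat(AG (recv ∧ lock)) = {n3}, add states in Sat(¬recv) with every successor in Z. Z1 = {n1, n3}; fixed.
Sat(A[¬recv U AG (recv ∧ lock)]) = {n1, n3}
n0 ∉ Sat(A[¬recv U AG (recv ∧ lock)]) = {n1, n3}, so the formula does not hold at n0.

No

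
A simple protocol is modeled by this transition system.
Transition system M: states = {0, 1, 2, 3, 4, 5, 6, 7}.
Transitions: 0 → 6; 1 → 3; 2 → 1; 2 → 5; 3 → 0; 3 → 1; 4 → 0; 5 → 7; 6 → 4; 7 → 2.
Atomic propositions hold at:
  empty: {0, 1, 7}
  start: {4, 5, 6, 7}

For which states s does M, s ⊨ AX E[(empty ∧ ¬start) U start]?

{0, 4, 5, 6}

Sat(¬start) = {0, 1, 2, 3}
Sat(empty ∧ ¬start) = {0, 1}
E[(empty ∧ ¬start) U start]: least fixpoint, start Z0 = Sat(start) = {4, 5, 6, 7}, add states in Sat(empty ∧ ¬start) with some successor in Z. Z1 = {0, 4, 5, 6, 7}; fixed.
Sat(E[(empty ∧ ¬start) U start]) = {0, 4, 5, 6, 7}
Sat(AX E[(empty ∧ ¬start) U start]) = {s : every successor in {0, 4, 5, 6, 7}} = {0, 4, 5, 6}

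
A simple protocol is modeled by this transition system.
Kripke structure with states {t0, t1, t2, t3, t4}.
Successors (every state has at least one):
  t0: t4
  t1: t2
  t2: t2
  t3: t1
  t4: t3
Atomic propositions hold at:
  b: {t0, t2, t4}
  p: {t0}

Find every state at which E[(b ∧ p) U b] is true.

Sat(b ∧ p) = {t0}
E[(b ∧ p) U b]: least fixpoint, start Z0 = Sat(b) = {t0, t2, t4}, add states in Sat(b ∧ p) with some successor in Z. Already a fixed point.
Sat(E[(b ∧ p) U b]) = {t0, t2, t4}

{t0, t2, t4}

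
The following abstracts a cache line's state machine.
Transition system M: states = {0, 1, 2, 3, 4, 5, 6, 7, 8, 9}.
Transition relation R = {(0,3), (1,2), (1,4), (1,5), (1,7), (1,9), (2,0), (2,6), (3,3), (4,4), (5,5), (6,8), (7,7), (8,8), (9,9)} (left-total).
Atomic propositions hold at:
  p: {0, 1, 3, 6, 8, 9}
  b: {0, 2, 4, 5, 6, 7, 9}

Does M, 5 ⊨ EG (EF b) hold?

EF b: least fixpoint, start Z0 = {0, 2, 4, 5, 6, 7, 9}, add states with some successor in Z. Z1 = {0, 1, 2, 4, 5, 6, 7, 9}; fixed.
Sat(EF b) = {0, 1, 2, 4, 5, 6, 7, 9}
EG (EF b): greatest fixpoint, start Z0 = {0, 1, 2, 4, 5, 6, 7, 9}, keep only states in Sat with some successor in Z. Z1 = {1, 2, 4, 5, 7, 9}; Z2 = {1, 4, 5, 7, 9}; fixed.
Sat(EG (EF b)) = {1, 4, 5, 7, 9}
5 ∈ Sat(EG (EF b)) = {1, 4, 5, 7, 9}, so the formula holds at 5.

Yes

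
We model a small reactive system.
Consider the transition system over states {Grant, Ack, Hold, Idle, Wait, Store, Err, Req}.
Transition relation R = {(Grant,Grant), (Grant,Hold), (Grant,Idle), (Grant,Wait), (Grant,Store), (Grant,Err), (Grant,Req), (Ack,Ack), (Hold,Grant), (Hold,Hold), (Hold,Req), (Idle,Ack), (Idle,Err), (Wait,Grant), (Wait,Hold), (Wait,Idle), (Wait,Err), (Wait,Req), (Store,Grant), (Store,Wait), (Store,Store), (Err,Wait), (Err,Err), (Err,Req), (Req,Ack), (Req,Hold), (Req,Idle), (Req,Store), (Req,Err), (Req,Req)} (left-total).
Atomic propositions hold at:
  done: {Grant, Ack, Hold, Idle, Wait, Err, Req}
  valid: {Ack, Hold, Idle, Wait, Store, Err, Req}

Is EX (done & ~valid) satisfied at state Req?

Sat(~valid) = {Grant}
Sat(done & ~valid) = {Grant}
Sat(EX (done & ~valid)) = {s : some successor in {Grant}} = {Grant, Hold, Wait, Store}
Req ∉ Sat(EX (done & ~valid)) = {Grant, Hold, Wait, Store}, so the formula does not hold at Req.

No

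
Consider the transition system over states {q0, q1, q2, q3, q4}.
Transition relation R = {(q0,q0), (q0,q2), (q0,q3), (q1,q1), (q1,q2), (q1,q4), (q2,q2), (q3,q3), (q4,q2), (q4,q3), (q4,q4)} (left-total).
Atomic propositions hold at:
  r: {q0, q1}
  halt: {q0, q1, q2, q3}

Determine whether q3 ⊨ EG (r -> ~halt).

Yes

Sat(~halt) = {q4}
Sat(r -> ~halt) = {q2, q3, q4}
EG (r -> ~halt): greatest fixpoint, start Z0 = {q2, q3, q4}, keep only states in Sat with some successor in Z. Already a fixed point.
Sat(EG (r -> ~halt)) = {q2, q3, q4}
q3 ∈ Sat(EG (r -> ~halt)) = {q2, q3, q4}, so the formula holds at q3.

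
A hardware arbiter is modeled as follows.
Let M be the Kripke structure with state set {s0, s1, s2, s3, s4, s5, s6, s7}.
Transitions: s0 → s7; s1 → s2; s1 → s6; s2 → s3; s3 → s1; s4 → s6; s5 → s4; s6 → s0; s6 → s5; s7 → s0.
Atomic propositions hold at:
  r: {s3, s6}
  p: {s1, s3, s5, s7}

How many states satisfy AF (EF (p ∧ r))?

Sat(p ∧ r) = {s3}
EF (p ∧ r): least fixpoint, start Z0 = {s3}, add states with some successor in Z. Z1 = {s2, s3}; Z2 = {s1, s2, s3}; fixed.
Sat(EF (p ∧ r)) = {s1, s2, s3}
AF (EF (p ∧ r)): least fixpoint, start Z0 = {s1, s2, s3}, add states with every successor in Z. Already a fixed point.
Sat(AF (EF (p ∧ r))) = {s1, s2, s3}
|Sat(AF (EF (p ∧ r)))| = |{s1, s2, s3}| = 3.

3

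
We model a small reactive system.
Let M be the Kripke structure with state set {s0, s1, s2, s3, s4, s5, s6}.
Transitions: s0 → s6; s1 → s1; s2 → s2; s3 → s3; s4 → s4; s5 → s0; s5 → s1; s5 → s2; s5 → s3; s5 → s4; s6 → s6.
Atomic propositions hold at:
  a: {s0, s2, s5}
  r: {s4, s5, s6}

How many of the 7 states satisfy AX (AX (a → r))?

5

Sat(a → r) = {s1, s3, s4, s5, s6}
Sat(AX (a → r)) = {s : every successor in {s1, s3, s4, s5, s6}} = {s0, s1, s3, s4, s6}
Sat(AX (AX (a → r))) = {s : every successor in {s0, s1, s3, s4, s6}} = {s0, s1, s3, s4, s6}
|Sat(AX (AX (a → r)))| = |{s0, s1, s3, s4, s6}| = 5.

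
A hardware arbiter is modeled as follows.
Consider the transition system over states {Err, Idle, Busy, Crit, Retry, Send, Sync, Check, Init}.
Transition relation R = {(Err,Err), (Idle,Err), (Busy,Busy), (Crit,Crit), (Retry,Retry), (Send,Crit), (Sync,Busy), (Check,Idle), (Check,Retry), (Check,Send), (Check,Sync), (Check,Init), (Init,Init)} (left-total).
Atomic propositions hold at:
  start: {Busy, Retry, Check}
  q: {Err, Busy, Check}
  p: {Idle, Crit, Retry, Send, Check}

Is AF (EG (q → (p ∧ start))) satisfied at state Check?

Sat(p ∧ start) = {Retry, Check}
Sat(q → (p ∧ start)) = {Idle, Crit, Retry, Send, Sync, Check, Init}
EG (q → (p ∧ start)): greatest fixpoint, start Z0 = {Idle, Crit, Retry, Send, Sync, Check, Init}, keep only states in Sat with some successor in Z. Z1 = {Crit, Retry, Send, Check, Init}; fixed.
Sat(EG (q → (p ∧ start))) = {Crit, Retry, Send, Check, Init}
AF (EG (q → (p ∧ start))): least fixpoint, start Z0 = {Crit, Retry, Send, Check, Init}, add states with every successor in Z. Already a fixed point.
Sat(AF (EG (q → (p ∧ start)))) = {Crit, Retry, Send, Check, Init}
Check ∈ Sat(AF (EG (q → (p ∧ start)))) = {Crit, Retry, Send, Check, Init}, so the formula holds at Check.

Yes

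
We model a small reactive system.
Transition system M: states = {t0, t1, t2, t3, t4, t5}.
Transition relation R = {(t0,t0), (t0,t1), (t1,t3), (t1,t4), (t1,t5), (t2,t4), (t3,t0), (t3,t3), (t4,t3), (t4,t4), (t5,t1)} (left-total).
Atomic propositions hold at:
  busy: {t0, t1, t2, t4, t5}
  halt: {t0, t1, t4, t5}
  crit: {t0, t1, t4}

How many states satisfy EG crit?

EG crit: greatest fixpoint, start Z0 = {t0, t1, t4}, keep only states in Sat with some successor in Z. Already a fixed point.
Sat(EG crit) = {t0, t1, t4}
|Sat(EG crit)| = |{t0, t1, t4}| = 3.

3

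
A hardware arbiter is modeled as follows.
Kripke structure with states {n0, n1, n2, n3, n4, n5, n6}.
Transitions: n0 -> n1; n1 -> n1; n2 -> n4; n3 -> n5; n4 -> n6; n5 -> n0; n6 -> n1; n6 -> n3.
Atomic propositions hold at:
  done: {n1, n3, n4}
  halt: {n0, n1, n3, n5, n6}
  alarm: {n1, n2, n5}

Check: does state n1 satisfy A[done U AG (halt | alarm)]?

Sat(halt | alarm) = {n0, n1, n2, n3, n5, n6}
AG (halt | alarm): greatest fixpoint, start Z0 = {n0, n1, n2, n3, n5, n6}, keep only states in Sat with every successor in Z. Z1 = {n0, n1, n3, n5, n6}; fixed.
Sat(AG (halt | alarm)) = {n0, n1, n3, n5, n6}
A[done U AG (halt | alarm)]: least fixpoint, start Z0 = Sat(AG (halt | alarm)) = {n0, n1, n3, n5, n6}, add states in Sat(done) with every successor in Z. Z1 = {n0, n1, n3, n4, n5, n6}; fixed.
Sat(A[done U AG (halt | alarm)]) = {n0, n1, n3, n4, n5, n6}
n1 ∈ Sat(A[done U AG (halt | alarm)]) = {n0, n1, n3, n4, n5, n6}, so the formula holds at n1.

Yes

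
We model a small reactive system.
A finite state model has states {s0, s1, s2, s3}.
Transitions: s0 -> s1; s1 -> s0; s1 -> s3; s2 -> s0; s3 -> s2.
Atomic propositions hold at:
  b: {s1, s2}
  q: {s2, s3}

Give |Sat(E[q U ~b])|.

3

Sat(~b) = {s0, s3}
E[q U ~b]: least fixpoint, start Z0 = Sat(~b) = {s0, s3}, add states in Sat(q) with some successor in Z. Z1 = {s0, s2, s3}; fixed.
Sat(E[q U ~b]) = {s0, s2, s3}
|Sat(E[q U ~b])| = |{s0, s2, s3}| = 3.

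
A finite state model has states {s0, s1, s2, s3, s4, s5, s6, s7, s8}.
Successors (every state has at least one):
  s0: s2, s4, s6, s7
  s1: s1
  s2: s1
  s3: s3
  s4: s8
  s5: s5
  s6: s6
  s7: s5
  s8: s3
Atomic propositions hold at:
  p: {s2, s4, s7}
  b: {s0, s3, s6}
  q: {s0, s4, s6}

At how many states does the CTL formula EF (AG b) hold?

5

AG b: greatest fixpoint, start Z0 = {s0, s3, s6}, keep only states in Sat with every successor in Z. Z1 = {s3, s6}; fixed.
Sat(AG b) = {s3, s6}
EF (AG b): least fixpoint, start Z0 = {s3, s6}, add states with some successor in Z. Z1 = {s0, s3, s6, s8}; Z2 = {s0, s3, s4, s6, s8}; fixed.
Sat(EF (AG b)) = {s0, s3, s4, s6, s8}
|Sat(EF (AG b))| = |{s0, s3, s4, s6, s8}| = 5.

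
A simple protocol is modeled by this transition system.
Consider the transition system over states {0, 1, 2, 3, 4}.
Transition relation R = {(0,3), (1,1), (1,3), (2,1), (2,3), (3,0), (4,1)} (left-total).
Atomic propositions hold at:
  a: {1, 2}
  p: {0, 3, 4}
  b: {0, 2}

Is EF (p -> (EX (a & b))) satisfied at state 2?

Sat(a & b) = {2}
Sat(EX (a & b)) = {s : some successor in {2}} = ∅
Sat(p -> (EX (a & b))) = {1, 2}
EF (p -> (EX (a & b))): least fixpoint, start Z0 = {1, 2}, add states with some successor in Z. Z1 = {1, 2, 4}; fixed.
Sat(EF (p -> (EX (a & b)))) = {1, 2, 4}
2 ∈ Sat(EF (p -> (EX (a & b)))) = {1, 2, 4}, so the formula holds at 2.

Yes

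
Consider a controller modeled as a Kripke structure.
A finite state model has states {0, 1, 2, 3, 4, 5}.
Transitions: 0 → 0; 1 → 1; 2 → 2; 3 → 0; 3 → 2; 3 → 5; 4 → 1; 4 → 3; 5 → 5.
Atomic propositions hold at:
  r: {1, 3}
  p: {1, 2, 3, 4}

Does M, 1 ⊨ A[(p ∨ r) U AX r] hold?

Yes

Sat(p ∨ r) = {1, 2, 3, 4}
Sat(AX r) = {s : every successor in {1, 3}} = {1, 4}
A[(p ∨ r) U AX r]: least fixpoint, start Z0 = Sat(AX r) = {1, 4}, add states in Sat(p ∨ r) with every successor in Z. Already a fixed point.
Sat(A[(p ∨ r) U AX r]) = {1, 4}
1 ∈ Sat(A[(p ∨ r) U AX r]) = {1, 4}, so the formula holds at 1.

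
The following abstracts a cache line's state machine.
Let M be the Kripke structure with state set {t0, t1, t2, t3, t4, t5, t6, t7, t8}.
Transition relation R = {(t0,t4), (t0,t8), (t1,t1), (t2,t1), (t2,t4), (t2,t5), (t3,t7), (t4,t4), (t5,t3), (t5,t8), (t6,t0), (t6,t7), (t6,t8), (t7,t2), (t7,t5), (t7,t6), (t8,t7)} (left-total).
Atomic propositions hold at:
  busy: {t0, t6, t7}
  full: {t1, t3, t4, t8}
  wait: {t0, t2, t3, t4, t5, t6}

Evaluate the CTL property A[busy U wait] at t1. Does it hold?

No

A[busy U wait]: least fixpoint, start Z0 = Sat(wait) = {t0, t2, t3, t4, t5, t6}, add states in Sat(busy) with every successor in Z. Z1 = {t0, t2, t3, t4, t5, t6, t7}; fixed.
Sat(A[busy U wait]) = {t0, t2, t3, t4, t5, t6, t7}
t1 ∉ Sat(A[busy U wait]) = {t0, t2, t3, t4, t5, t6, t7}, so the formula does not hold at t1.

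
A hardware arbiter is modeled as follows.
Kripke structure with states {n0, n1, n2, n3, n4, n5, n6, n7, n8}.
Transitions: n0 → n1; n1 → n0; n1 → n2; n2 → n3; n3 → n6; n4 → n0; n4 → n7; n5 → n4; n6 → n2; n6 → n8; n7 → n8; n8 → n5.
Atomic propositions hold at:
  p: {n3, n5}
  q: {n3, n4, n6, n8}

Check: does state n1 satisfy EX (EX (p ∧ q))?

Sat(p ∧ q) = {n3}
Sat(EX (p ∧ q)) = {s : some successor in {n3}} = {n2}
Sat(EX (EX (p ∧ q))) = {s : some successor in {n2}} = {n1, n6}
n1 ∈ Sat(EX (EX (p ∧ q))) = {n1, n6}, so the formula holds at n1.

Yes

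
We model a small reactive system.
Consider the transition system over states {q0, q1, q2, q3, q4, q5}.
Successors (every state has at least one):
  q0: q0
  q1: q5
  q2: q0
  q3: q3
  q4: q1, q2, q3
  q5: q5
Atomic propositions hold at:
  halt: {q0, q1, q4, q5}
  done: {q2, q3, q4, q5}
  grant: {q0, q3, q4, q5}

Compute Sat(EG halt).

{q0, q1, q4, q5}

EG halt: greatest fixpoint, start Z0 = {q0, q1, q4, q5}, keep only states in Sat with some successor in Z. Already a fixed point.
Sat(EG halt) = {q0, q1, q4, q5}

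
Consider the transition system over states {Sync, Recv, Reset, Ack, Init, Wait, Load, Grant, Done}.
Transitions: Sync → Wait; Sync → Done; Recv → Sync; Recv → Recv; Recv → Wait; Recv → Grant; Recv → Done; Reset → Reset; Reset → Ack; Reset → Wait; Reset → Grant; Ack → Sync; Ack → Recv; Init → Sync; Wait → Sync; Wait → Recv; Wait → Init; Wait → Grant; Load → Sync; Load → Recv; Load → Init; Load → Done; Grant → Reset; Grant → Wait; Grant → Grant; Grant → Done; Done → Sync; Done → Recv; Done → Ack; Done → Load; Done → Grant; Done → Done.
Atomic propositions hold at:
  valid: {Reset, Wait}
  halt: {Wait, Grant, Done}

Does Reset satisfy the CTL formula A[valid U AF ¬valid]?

Sat(¬valid) = {Sync, Recv, Ack, Init, Load, Grant, Done}
AF ¬valid: least fixpoint, start Z0 = {Sync, Recv, Ack, Init, Load, Grant, Done}, add states with every successor in Z. Z1 = {Sync, Recv, Ack, Init, Wait, Load, Grant, Done}; fixed.
Sat(AF ¬valid) = {Sync, Recv, Ack, Init, Wait, Load, Grant, Done}
A[valid U AF ¬valid]: least fixpoint, start Z0 = Sat(AF ¬valid) = {Sync, Recv, Ack, Init, Wait, Load, Grant, Done}, add states in Sat(valid) with every successor in Z. Already a fixed point.
Sat(A[valid U AF ¬valid]) = {Sync, Recv, Ack, Init, Wait, Load, Grant, Done}
Reset ∉ Sat(A[valid U AF ¬valid]) = {Sync, Recv, Ack, Init, Wait, Load, Grant, Done}, so the formula does not hold at Reset.

No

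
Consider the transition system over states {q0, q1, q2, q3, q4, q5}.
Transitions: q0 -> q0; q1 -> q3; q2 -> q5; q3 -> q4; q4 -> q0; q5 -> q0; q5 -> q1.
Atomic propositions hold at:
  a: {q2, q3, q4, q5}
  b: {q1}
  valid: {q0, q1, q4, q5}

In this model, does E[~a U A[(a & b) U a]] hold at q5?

Sat(~a) = {q0, q1}
Sat(a & b) = ∅
A[(a & b) U a]: least fixpoint, start Z0 = Sat(a) = {q2, q3, q4, q5}, add states in Sat(a & b) with every successor in Z. Already a fixed point.
Sat(A[(a & b) U a]) = {q2, q3, q4, q5}
E[~a U A[(a & b) U a]]: least fixpoint, start Z0 = Sat(A[(a & b) U a]) = {q2, q3, q4, q5}, add states in Sat(~a) with some successor in Z. Z1 = {q1, q2, q3, q4, q5}; fixed.
Sat(E[~a U A[(a & b) U a]]) = {q1, q2, q3, q4, q5}
q5 ∈ Sat(E[~a U A[(a & b) U a]]) = {q1, q2, q3, q4, q5}, so the formula holds at q5.

Yes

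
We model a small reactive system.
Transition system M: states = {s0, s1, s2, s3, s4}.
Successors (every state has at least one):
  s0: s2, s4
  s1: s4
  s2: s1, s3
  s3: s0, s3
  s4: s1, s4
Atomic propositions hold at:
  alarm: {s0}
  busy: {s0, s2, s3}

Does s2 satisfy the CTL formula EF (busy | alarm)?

Yes

Sat(busy | alarm) = {s0, s2, s3}
EF (busy | alarm): least fixpoint, start Z0 = {s0, s2, s3}, add states with some successor in Z. Already a fixed point.
Sat(EF (busy | alarm)) = {s0, s2, s3}
s2 ∈ Sat(EF (busy | alarm)) = {s0, s2, s3}, so the formula holds at s2.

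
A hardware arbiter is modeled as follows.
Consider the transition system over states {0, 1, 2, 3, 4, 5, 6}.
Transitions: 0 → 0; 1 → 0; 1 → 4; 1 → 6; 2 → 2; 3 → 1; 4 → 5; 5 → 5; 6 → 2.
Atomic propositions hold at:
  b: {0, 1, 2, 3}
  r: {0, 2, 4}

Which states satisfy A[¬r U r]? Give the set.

{0, 1, 2, 3, 4, 6}

Sat(¬r) = {1, 3, 5, 6}
A[¬r U r]: least fixpoint, start Z0 = Sat(r) = {0, 2, 4}, add states in Sat(¬r) with every successor in Z. Z1 = {0, 2, 4, 6}; Z2 = {0, 1, 2, 4, 6}; Z3 = {0, 1, 2, 3, 4, 6}; fixed.
Sat(A[¬r U r]) = {0, 1, 2, 3, 4, 6}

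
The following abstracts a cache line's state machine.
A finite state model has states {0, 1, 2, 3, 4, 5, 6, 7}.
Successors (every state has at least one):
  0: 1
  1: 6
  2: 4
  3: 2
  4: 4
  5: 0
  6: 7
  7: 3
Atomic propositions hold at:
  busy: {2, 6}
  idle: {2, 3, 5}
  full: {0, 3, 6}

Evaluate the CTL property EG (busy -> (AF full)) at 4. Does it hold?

AF full: least fixpoint, start Z0 = {0, 3, 6}, add states with every successor in Z. Z1 = {0, 1, 3, 5, 6, 7}; fixed.
Sat(AF full) = {0, 1, 3, 5, 6, 7}
Sat(busy -> (AF full)) = {0, 1, 3, 4, 5, 6, 7}
EG (busy -> (AF full)): greatest fixpoint, start Z0 = {0, 1, 3, 4, 5, 6, 7}, keep only states in Sat with some successor in Z. Z1 = {0, 1, 4, 5, 6, 7}; Z2 = {0, 1, 4, 5, 6}; Z3 = {0, 1, 4, 5}; Z4 = {0, 4, 5}; Z5 = {4, 5}; Z6 = {4}; fixed.
Sat(EG (busy -> (AF full))) = {4}
4 ∈ Sat(EG (busy -> (AF full))) = {4}, so the formula holds at 4.

Yes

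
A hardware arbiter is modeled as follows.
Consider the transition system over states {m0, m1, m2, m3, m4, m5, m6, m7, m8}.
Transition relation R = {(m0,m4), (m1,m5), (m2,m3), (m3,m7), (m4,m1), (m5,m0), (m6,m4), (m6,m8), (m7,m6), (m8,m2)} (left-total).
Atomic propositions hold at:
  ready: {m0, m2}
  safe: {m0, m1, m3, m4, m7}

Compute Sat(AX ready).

Sat(AX ready) = {s : every successor in {m0, m2}} = {m5, m8}

{m5, m8}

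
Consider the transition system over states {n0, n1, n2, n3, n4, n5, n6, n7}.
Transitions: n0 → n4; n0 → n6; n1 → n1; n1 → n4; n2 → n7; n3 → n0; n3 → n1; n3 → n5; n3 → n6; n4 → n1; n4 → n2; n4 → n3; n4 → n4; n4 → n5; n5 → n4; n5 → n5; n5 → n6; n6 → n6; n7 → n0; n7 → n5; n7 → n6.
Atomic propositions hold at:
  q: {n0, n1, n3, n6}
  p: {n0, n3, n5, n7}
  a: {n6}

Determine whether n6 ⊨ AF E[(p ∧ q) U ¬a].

Sat(p ∧ q) = {n0, n3}
Sat(¬a) = {n0, n1, n2, n3, n4, n5, n7}
E[(p ∧ q) U ¬a]: least fixpoint, start Z0 = Sat(¬a) = {n0, n1, n2, n3, n4, n5, n7}, add states in Sat(p ∧ q) with some successor in Z. Already a fixed point.
Sat(E[(p ∧ q) U ¬a]) = {n0, n1, n2, n3, n4, n5, n7}
AF E[(p ∧ q) U ¬a]: least fixpoint, start Z0 = {n0, n1, n2, n3, n4, n5, n7}, add states with every successor in Z. Already a fixed point.
Sat(AF E[(p ∧ q) U ¬a]) = {n0, n1, n2, n3, n4, n5, n7}
n6 ∉ Sat(AF E[(p ∧ q) U ¬a]) = {n0, n1, n2, n3, n4, n5, n7}, so the formula does not hold at n6.

No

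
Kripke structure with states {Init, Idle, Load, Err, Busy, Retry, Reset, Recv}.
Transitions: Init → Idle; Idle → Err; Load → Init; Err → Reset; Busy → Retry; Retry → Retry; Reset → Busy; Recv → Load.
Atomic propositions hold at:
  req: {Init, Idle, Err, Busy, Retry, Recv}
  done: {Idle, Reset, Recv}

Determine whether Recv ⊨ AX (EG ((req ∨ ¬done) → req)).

No

Sat(¬done) = {Init, Load, Err, Busy, Retry}
Sat(req ∨ ¬done) = {Init, Idle, Load, Err, Busy, Retry, Recv}
Sat((req ∨ ¬done) → req) = {Init, Idle, Err, Busy, Retry, Reset, Recv}
EG ((req ∨ ¬done) → req): greatest fixpoint, start Z0 = {Init, Idle, Err, Busy, Retry, Reset, Recv}, keep only states in Sat with some successor in Z. Z1 = {Init, Idle, Err, Busy, Retry, Reset}; fixed.
Sat(EG ((req ∨ ¬done) → req)) = {Init, Idle, Err, Busy, Retry, Reset}
Sat(AX (EG ((req ∨ ¬done) → req))) = {s : every successor in {Init, Idle, Err, Busy, Retry, Reset}} = {Init, Idle, Load, Err, Busy, Retry, Reset}
Recv ∉ Sat(AX (EG ((req ∨ ¬done) → req))) = {Init, Idle, Load, Err, Busy, Retry, Reset}, so the formula does not hold at Recv.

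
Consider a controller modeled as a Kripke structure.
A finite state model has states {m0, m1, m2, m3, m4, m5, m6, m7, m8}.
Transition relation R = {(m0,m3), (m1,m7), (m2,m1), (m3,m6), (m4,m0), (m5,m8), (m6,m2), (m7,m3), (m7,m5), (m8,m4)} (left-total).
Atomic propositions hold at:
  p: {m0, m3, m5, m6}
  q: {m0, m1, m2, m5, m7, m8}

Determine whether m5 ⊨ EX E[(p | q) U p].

No

Sat(p | q) = {m0, m1, m2, m3, m5, m6, m7, m8}
E[(p | q) U p]: least fixpoint, start Z0 = Sat(p) = {m0, m3, m5, m6}, add states in Sat(p | q) with some successor in Z. Z1 = {m0, m3, m5, m6, m7}; Z2 = {m0, m1, m3, m5, m6, m7}; Z3 = {m0, m1, m2, m3, m5, m6, m7}; fixed.
Sat(E[(p | q) U p]) = {m0, m1, m2, m3, m5, m6, m7}
Sat(EX E[(p | q) U p]) = {s : some successor in {m0, m1, m2, m3, m5, m6, m7}} = {m0, m1, m2, m3, m4, m6, m7}
m5 ∉ Sat(EX E[(p | q) U p]) = {m0, m1, m2, m3, m4, m6, m7}, so the formula does not hold at m5.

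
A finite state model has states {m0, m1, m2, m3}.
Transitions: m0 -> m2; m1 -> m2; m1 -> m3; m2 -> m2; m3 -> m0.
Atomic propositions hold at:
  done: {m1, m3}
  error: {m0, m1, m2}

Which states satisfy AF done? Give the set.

AF done: least fixpoint, start Z0 = {m1, m3}, add states with every successor in Z. Already a fixed point.
Sat(AF done) = {m1, m3}

{m1, m3}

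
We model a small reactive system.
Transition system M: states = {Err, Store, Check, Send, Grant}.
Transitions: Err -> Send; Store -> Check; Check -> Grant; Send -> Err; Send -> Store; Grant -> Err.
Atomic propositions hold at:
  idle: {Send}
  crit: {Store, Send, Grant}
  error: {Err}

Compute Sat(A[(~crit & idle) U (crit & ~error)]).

Sat(~crit) = {Err, Check}
Sat(~crit & idle) = ∅
Sat(~error) = {Store, Check, Send, Grant}
Sat(crit & ~error) = {Store, Send, Grant}
A[(~crit & idle) U (crit & ~error)]: least fixpoint, start Z0 = Sat((crit & ~error)) = {Store, Send, Grant}, add states in Sat(~crit & idle) with every successor in Z. Already a fixed point.
Sat(A[(~crit & idle) U (crit & ~error)]) = {Store, Send, Grant}

{Store, Send, Grant}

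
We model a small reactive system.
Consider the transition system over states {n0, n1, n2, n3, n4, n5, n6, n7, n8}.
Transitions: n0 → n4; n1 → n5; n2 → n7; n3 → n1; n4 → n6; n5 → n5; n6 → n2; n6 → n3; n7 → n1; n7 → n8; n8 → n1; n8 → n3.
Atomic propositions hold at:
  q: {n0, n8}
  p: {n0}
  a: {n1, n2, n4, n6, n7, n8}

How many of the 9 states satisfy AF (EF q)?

EF q: least fixpoint, start Z0 = {n0, n8}, add states with some successor in Z. Z1 = {n0, n7, n8}; Z2 = {n0, n2, n7, n8}; Z3 = {n0, n2, n6, n7, n8}; Z4 = {n0, n2, n4, n6, n7, n8}; fixed.
Sat(EF q) = {n0, n2, n4, n6, n7, n8}
AF (EF q): least fixpoint, start Z0 = {n0, n2, n4, n6, n7, n8}, add states with every successor in Z. Already a fixed point.
Sat(AF (EF q)) = {n0, n2, n4, n6, n7, n8}
|Sat(AF (EF q))| = |{n0, n2, n4, n6, n7, n8}| = 6.

6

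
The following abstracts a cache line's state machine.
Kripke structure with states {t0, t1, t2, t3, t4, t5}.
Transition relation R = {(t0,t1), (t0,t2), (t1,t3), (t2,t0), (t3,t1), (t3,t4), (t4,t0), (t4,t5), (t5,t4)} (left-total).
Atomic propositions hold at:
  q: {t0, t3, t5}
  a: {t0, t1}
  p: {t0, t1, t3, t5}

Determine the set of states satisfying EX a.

Sat(EX a) = {s : some successor in {t0, t1}} = {t0, t2, t3, t4}

{t0, t2, t3, t4}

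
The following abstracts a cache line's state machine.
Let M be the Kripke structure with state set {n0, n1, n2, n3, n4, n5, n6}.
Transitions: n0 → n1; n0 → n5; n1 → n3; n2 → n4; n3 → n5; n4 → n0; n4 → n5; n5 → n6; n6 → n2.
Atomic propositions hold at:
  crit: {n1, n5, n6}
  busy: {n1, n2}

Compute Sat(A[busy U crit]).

A[busy U crit]: least fixpoint, start Z0 = Sat(crit) = {n1, n5, n6}, add states in Sat(busy) with every successor in Z. Already a fixed point.
Sat(A[busy U crit]) = {n1, n5, n6}

{n1, n5, n6}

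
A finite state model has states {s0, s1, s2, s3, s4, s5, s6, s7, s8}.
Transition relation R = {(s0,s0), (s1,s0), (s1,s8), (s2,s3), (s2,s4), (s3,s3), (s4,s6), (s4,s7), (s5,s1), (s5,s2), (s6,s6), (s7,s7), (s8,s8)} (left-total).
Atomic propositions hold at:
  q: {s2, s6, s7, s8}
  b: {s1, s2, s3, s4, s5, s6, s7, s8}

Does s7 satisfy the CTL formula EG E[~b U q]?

Sat(~b) = {s0}
E[~b U q]: least fixpoint, start Z0 = Sat(q) = {s2, s6, s7, s8}, add states in Sat(~b) with some successor in Z. Already a fixed point.
Sat(E[~b U q]) = {s2, s6, s7, s8}
EG E[~b U q]: greatest fixpoint, start Z0 = {s2, s6, s7, s8}, keep only states in Sat with some successor in Z. Z1 = {s6, s7, s8}; fixed.
Sat(EG E[~b U q]) = {s6, s7, s8}
s7 ∈ Sat(EG E[~b U q]) = {s6, s7, s8}, so the formula holds at s7.

Yes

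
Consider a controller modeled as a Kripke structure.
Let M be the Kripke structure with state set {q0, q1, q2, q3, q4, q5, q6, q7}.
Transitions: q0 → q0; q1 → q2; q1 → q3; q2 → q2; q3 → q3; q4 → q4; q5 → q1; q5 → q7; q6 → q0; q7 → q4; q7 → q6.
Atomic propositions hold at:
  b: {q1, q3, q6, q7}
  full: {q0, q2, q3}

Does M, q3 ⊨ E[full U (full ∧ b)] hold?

Yes

Sat(full ∧ b) = {q3}
E[full U (full ∧ b)]: least fixpoint, start Z0 = Sat((full ∧ b)) = {q3}, add states in Sat(full) with some successor in Z. Already a fixed point.
Sat(E[full U (full ∧ b)]) = {q3}
q3 ∈ Sat(E[full U (full ∧ b)]) = {q3}, so the formula holds at q3.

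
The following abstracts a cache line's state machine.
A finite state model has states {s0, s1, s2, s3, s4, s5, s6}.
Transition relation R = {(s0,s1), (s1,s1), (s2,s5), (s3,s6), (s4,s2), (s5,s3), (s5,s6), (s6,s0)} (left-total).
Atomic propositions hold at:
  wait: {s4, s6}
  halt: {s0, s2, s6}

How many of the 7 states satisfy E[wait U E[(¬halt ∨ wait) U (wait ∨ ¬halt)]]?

Sat(¬halt) = {s1, s3, s4, s5}
Sat(¬halt ∨ wait) = {s1, s3, s4, s5, s6}
Sat(wait ∨ ¬halt) = {s1, s3, s4, s5, s6}
E[(¬halt ∨ wait) U (wait ∨ ¬halt)]: least fixpoint, start Z0 = Sat((wait ∨ ¬halt)) = {s1, s3, s4, s5, s6}, add states in Sat(¬halt ∨ wait) with some successor in Z. Already a fixed point.
Sat(E[(¬halt ∨ wait) U (wait ∨ ¬halt)]) = {s1, s3, s4, s5, s6}
E[wait U E[(¬halt ∨ wait) U (wait ∨ ¬halt)]]: least fixpoint, start Z0 = Sat(E[(¬halt ∨ wait) U (wait ∨ ¬halt)]) = {s1, s3, s4, s5, s6}, add states in Sat(wait) with some successor in Z. Already a fixed point.
Sat(E[wait U E[(¬halt ∨ wait) U (wait ∨ ¬halt)]]) = {s1, s3, s4, s5, s6}
|Sat(E[wait U E[(¬halt ∨ wait) U (wait ∨ ¬halt)]])| = |{s1, s3, s4, s5, s6}| = 5.

5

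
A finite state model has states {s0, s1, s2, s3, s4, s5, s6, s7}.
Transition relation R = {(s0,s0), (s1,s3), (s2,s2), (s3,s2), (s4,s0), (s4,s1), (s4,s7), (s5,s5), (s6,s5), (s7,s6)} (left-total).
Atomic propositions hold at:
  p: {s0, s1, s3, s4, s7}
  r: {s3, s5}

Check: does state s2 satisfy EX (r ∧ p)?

No

Sat(r ∧ p) = {s3}
Sat(EX (r ∧ p)) = {s : some successor in {s3}} = {s1}
s2 ∉ Sat(EX (r ∧ p)) = {s1}, so the formula does not hold at s2.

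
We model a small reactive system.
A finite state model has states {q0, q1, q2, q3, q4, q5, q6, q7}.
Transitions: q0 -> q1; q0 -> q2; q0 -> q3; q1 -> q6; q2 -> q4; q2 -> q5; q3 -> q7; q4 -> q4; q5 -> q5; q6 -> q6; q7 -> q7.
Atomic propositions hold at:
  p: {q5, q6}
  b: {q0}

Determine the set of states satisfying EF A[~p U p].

{q0, q1, q2, q5, q6}

Sat(~p) = {q0, q1, q2, q3, q4, q7}
A[~p U p]: least fixpoint, start Z0 = Sat(p) = {q5, q6}, add states in Sat(~p) with every successor in Z. Z1 = {q1, q5, q6}; fixed.
Sat(A[~p U p]) = {q1, q5, q6}
EF A[~p U p]: least fixpoint, start Z0 = {q1, q5, q6}, add states with some successor in Z. Z1 = {q0, q1, q2, q5, q6}; fixed.
Sat(EF A[~p U p]) = {q0, q1, q2, q5, q6}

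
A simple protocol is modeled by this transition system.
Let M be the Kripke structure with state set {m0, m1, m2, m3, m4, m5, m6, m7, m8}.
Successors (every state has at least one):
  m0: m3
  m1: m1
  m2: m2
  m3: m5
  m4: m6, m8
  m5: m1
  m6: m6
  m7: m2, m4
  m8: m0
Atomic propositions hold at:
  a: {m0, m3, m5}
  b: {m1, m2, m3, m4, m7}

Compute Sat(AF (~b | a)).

{m0, m3, m4, m5, m6, m8}

Sat(~b) = {m0, m5, m6, m8}
Sat(~b | a) = {m0, m3, m5, m6, m8}
AF (~b | a): least fixpoint, start Z0 = {m0, m3, m5, m6, m8}, add states with every successor in Z. Z1 = {m0, m3, m4, m5, m6, m8}; fixed.
Sat(AF (~b | a)) = {m0, m3, m4, m5, m6, m8}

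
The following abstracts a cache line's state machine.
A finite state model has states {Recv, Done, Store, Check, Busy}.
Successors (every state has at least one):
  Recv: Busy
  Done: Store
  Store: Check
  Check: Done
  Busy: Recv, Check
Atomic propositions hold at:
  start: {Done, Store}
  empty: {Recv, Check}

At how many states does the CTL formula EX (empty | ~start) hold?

3

Sat(~start) = {Recv, Check, Busy}
Sat(empty | ~start) = {Recv, Check, Busy}
Sat(EX (empty | ~start)) = {s : some successor in {Recv, Check, Busy}} = {Recv, Store, Busy}
|Sat(EX (empty | ~start))| = |{Recv, Store, Busy}| = 3.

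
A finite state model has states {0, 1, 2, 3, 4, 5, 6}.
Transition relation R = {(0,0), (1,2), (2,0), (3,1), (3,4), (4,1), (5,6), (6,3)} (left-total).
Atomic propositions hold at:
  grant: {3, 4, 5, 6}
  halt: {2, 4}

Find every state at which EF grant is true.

EF grant: least fixpoint, start Z0 = {3, 4, 5, 6}, add states with some successor in Z. Already a fixed point.
Sat(EF grant) = {3, 4, 5, 6}

{3, 4, 5, 6}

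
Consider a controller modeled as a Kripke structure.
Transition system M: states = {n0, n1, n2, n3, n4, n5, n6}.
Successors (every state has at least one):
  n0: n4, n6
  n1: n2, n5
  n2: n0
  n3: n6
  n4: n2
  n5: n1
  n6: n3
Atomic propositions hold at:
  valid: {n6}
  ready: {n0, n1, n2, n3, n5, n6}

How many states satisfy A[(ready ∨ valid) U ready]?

6

Sat(ready ∨ valid) = {n0, n1, n2, n3, n5, n6}
A[(ready ∨ valid) U ready]: least fixpoint, start Z0 = Sat(ready) = {n0, n1, n2, n3, n5, n6}, add states in Sat(ready ∨ valid) with every successor in Z. Already a fixed point.
Sat(A[(ready ∨ valid) U ready]) = {n0, n1, n2, n3, n5, n6}
|Sat(A[(ready ∨ valid) U ready])| = |{n0, n1, n2, n3, n5, n6}| = 6.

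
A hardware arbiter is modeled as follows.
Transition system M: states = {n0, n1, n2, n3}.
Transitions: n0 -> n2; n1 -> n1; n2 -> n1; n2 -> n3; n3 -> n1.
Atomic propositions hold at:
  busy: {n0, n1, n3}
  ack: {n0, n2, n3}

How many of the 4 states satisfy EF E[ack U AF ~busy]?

Sat(~busy) = {n2}
AF ~busy: least fixpoint, start Z0 = {n2}, add states with every successor in Z. Z1 = {n0, n2}; fixed.
Sat(AF ~busy) = {n0, n2}
E[ack U AF ~busy]: least fixpoint, start Z0 = Sat(AF ~busy) = {n0, n2}, add states in Sat(ack) with some successor in Z. Already a fixed point.
Sat(E[ack U AF ~busy]) = {n0, n2}
EF E[ack U AF ~busy]: least fixpoint, start Z0 = {n0, n2}, add states with some successor in Z. Already a fixed point.
Sat(EF E[ack U AF ~busy]) = {n0, n2}
|Sat(EF E[ack U AF ~busy])| = |{n0, n2}| = 2.

2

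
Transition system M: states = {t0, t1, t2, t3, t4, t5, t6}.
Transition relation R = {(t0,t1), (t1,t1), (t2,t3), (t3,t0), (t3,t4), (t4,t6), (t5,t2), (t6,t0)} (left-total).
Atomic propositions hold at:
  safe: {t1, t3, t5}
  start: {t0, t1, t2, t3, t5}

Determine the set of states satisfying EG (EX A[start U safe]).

A[start U safe]: least fixpoint, start Z0 = Sat(safe) = {t1, t3, t5}, add states in Sat(start) with every successor in Z. Z1 = {t0, t1, t2, t3, t5}; fixed.
Sat(A[start U safe]) = {t0, t1, t2, t3, t5}
Sat(EX A[start U safe]) = {s : some successor in {t0, t1, t2, t3, t5}} = {t0, t1, t2, t3, t5, t6}
EG (EX A[start U safe]): greatest fixpoint, start Z0 = {t0, t1, t2, t3, t5, t6}, keep only states in Sat with some successor in Z. Already a fixed point.
Sat(EG (EX A[start U safe])) = {t0, t1, t2, t3, t5, t6}

{t0, t1, t2, t3, t5, t6}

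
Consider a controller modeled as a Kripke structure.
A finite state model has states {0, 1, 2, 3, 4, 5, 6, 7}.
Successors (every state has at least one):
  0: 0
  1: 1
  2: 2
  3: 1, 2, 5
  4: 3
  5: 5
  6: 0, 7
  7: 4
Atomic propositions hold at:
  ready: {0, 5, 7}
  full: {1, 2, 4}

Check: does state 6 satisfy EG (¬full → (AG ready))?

Sat(¬full) = {0, 3, 5, 6, 7}
AG ready: greatest fixpoint, start Z0 = {0, 5, 7}, keep only states in Sat with every successor in Z. Z1 = {0, 5}; fixed.
Sat(AG ready) = {0, 5}
Sat(¬full → (AG ready)) = {0, 1, 2, 4, 5}
EG (¬full → (AG ready)): greatest fixpoint, start Z0 = {0, 1, 2, 4, 5}, keep only states in Sat with some successor in Z. Z1 = {0, 1, 2, 5}; fixed.
Sat(EG (¬full → (AG ready))) = {0, 1, 2, 5}
6 ∉ Sat(EG (¬full → (AG ready))) = {0, 1, 2, 5}, so the formula does not hold at 6.

No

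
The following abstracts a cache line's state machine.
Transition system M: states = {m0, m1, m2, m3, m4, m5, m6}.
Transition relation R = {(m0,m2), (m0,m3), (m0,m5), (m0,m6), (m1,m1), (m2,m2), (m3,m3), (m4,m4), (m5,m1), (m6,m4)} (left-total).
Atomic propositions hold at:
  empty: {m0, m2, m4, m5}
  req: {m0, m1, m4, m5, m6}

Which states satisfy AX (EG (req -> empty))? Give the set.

Sat(req -> empty) = {m0, m2, m3, m4, m5}
EG (req -> empty): greatest fixpoint, start Z0 = {m0, m2, m3, m4, m5}, keep only states in Sat with some successor in Z. Z1 = {m0, m2, m3, m4}; fixed.
Sat(EG (req -> empty)) = {m0, m2, m3, m4}
Sat(AX (EG (req -> empty))) = {s : every successor in {m0, m2, m3, m4}} = {m2, m3, m4, m6}

{m2, m3, m4, m6}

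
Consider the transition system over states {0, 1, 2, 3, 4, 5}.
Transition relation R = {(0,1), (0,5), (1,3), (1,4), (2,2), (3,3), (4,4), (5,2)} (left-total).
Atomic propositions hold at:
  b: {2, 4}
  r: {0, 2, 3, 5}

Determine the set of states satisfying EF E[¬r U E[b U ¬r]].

{0, 1, 4}

Sat(¬r) = {1, 4}
E[b U ¬r]: least fixpoint, start Z0 = Sat(¬r) = {1, 4}, add states in Sat(b) with some successor in Z. Already a fixed point.
Sat(E[b U ¬r]) = {1, 4}
E[¬r U E[b U ¬r]]: least fixpoint, start Z0 = Sat(E[b U ¬r]) = {1, 4}, add states in Sat(¬r) with some successor in Z. Already a fixed point.
Sat(E[¬r U E[b U ¬r]]) = {1, 4}
EF E[¬r U E[b U ¬r]]: least fixpoint, start Z0 = {1, 4}, add states with some successor in Z. Z1 = {0, 1, 4}; fixed.
Sat(EF E[¬r U E[b U ¬r]]) = {0, 1, 4}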